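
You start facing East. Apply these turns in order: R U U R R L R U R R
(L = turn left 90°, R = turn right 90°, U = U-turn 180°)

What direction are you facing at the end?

Answer: Final heading: North

Derivation:
Start: East
  R (right (90° clockwise)) -> South
  U (U-turn (180°)) -> North
  U (U-turn (180°)) -> South
  R (right (90° clockwise)) -> West
  R (right (90° clockwise)) -> North
  L (left (90° counter-clockwise)) -> West
  R (right (90° clockwise)) -> North
  U (U-turn (180°)) -> South
  R (right (90° clockwise)) -> West
  R (right (90° clockwise)) -> North
Final: North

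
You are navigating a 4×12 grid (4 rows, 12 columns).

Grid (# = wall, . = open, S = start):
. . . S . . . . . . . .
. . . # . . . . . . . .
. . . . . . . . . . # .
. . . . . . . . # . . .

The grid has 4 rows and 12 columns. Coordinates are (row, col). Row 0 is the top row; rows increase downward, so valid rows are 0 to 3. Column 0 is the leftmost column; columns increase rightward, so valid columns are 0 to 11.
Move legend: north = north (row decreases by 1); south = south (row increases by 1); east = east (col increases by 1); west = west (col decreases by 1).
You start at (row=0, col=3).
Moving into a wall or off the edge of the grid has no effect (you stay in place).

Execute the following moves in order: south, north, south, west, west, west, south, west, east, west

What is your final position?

Answer: Final position: (row=1, col=0)

Derivation:
Start: (row=0, col=3)
  south (south): blocked, stay at (row=0, col=3)
  north (north): blocked, stay at (row=0, col=3)
  south (south): blocked, stay at (row=0, col=3)
  west (west): (row=0, col=3) -> (row=0, col=2)
  west (west): (row=0, col=2) -> (row=0, col=1)
  west (west): (row=0, col=1) -> (row=0, col=0)
  south (south): (row=0, col=0) -> (row=1, col=0)
  west (west): blocked, stay at (row=1, col=0)
  east (east): (row=1, col=0) -> (row=1, col=1)
  west (west): (row=1, col=1) -> (row=1, col=0)
Final: (row=1, col=0)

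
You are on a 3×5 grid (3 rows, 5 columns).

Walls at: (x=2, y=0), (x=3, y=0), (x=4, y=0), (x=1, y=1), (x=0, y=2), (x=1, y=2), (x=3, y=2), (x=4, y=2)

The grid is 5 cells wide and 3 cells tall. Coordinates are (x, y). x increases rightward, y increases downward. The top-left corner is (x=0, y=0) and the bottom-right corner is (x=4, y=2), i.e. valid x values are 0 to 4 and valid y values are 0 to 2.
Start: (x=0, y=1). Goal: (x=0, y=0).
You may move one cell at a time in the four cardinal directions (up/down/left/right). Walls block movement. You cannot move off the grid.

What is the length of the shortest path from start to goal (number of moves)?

BFS from (x=0, y=1) until reaching (x=0, y=0):
  Distance 0: (x=0, y=1)
  Distance 1: (x=0, y=0)  <- goal reached here
One shortest path (1 moves): (x=0, y=1) -> (x=0, y=0)

Answer: Shortest path length: 1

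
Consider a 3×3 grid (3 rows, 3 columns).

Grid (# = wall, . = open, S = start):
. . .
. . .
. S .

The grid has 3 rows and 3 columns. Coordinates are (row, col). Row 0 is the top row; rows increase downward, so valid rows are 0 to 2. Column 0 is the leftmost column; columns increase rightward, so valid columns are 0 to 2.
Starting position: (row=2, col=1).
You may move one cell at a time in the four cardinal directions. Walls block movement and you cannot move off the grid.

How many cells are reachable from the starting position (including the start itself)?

BFS flood-fill from (row=2, col=1):
  Distance 0: (row=2, col=1)
  Distance 1: (row=1, col=1), (row=2, col=0), (row=2, col=2)
  Distance 2: (row=0, col=1), (row=1, col=0), (row=1, col=2)
  Distance 3: (row=0, col=0), (row=0, col=2)
Total reachable: 9 (grid has 9 open cells total)

Answer: Reachable cells: 9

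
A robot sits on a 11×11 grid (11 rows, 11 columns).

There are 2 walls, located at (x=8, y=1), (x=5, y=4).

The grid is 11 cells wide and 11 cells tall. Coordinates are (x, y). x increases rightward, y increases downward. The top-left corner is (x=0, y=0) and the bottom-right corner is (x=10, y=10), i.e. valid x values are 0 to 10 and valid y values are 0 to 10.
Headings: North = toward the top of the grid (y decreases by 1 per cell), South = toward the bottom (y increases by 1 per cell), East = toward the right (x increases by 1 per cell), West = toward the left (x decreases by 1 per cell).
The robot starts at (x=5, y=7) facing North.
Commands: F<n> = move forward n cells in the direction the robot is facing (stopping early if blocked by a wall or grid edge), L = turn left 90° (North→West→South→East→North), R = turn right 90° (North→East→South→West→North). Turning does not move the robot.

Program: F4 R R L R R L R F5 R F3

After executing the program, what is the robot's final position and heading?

Answer: Final position: (x=0, y=2), facing North

Derivation:
Start: (x=5, y=7), facing North
  F4: move forward 2/4 (blocked), now at (x=5, y=5)
  R: turn right, now facing East
  R: turn right, now facing South
  L: turn left, now facing East
  R: turn right, now facing South
  R: turn right, now facing West
  L: turn left, now facing South
  R: turn right, now facing West
  F5: move forward 5, now at (x=0, y=5)
  R: turn right, now facing North
  F3: move forward 3, now at (x=0, y=2)
Final: (x=0, y=2), facing North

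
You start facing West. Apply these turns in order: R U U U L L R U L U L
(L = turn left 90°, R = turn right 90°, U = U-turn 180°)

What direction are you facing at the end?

Start: West
  R (right (90° clockwise)) -> North
  U (U-turn (180°)) -> South
  U (U-turn (180°)) -> North
  U (U-turn (180°)) -> South
  L (left (90° counter-clockwise)) -> East
  L (left (90° counter-clockwise)) -> North
  R (right (90° clockwise)) -> East
  U (U-turn (180°)) -> West
  L (left (90° counter-clockwise)) -> South
  U (U-turn (180°)) -> North
  L (left (90° counter-clockwise)) -> West
Final: West

Answer: Final heading: West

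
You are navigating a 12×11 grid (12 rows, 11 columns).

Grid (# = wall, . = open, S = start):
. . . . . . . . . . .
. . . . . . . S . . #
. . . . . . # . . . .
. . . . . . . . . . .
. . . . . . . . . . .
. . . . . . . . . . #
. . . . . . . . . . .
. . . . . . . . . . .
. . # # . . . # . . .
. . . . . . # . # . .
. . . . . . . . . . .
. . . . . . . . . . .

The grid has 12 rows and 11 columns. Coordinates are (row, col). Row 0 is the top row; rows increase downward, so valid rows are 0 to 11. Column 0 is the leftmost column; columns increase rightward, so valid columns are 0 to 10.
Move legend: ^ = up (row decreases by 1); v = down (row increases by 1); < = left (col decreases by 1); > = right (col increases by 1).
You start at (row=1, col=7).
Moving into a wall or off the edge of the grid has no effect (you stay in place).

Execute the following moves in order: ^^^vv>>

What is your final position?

Answer: Final position: (row=2, col=9)

Derivation:
Start: (row=1, col=7)
  ^ (up): (row=1, col=7) -> (row=0, col=7)
  ^ (up): blocked, stay at (row=0, col=7)
  ^ (up): blocked, stay at (row=0, col=7)
  v (down): (row=0, col=7) -> (row=1, col=7)
  v (down): (row=1, col=7) -> (row=2, col=7)
  > (right): (row=2, col=7) -> (row=2, col=8)
  > (right): (row=2, col=8) -> (row=2, col=9)
Final: (row=2, col=9)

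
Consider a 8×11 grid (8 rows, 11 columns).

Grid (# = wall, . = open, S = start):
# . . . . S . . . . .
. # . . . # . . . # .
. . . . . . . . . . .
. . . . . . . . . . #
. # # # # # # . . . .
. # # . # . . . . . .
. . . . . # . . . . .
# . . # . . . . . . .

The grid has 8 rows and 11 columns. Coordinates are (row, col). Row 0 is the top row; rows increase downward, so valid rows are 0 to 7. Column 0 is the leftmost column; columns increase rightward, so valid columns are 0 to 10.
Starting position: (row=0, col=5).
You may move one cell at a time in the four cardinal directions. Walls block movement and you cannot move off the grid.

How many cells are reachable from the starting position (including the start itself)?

BFS flood-fill from (row=0, col=5):
  Distance 0: (row=0, col=5)
  Distance 1: (row=0, col=4), (row=0, col=6)
  Distance 2: (row=0, col=3), (row=0, col=7), (row=1, col=4), (row=1, col=6)
  Distance 3: (row=0, col=2), (row=0, col=8), (row=1, col=3), (row=1, col=7), (row=2, col=4), (row=2, col=6)
  Distance 4: (row=0, col=1), (row=0, col=9), (row=1, col=2), (row=1, col=8), (row=2, col=3), (row=2, col=5), (row=2, col=7), (row=3, col=4), (row=3, col=6)
  Distance 5: (row=0, col=10), (row=2, col=2), (row=2, col=8), (row=3, col=3), (row=3, col=5), (row=3, col=7)
  Distance 6: (row=1, col=10), (row=2, col=1), (row=2, col=9), (row=3, col=2), (row=3, col=8), (row=4, col=7)
  Distance 7: (row=2, col=0), (row=2, col=10), (row=3, col=1), (row=3, col=9), (row=4, col=8), (row=5, col=7)
  Distance 8: (row=1, col=0), (row=3, col=0), (row=4, col=9), (row=5, col=6), (row=5, col=8), (row=6, col=7)
  Distance 9: (row=4, col=0), (row=4, col=10), (row=5, col=5), (row=5, col=9), (row=6, col=6), (row=6, col=8), (row=7, col=7)
  Distance 10: (row=5, col=0), (row=5, col=10), (row=6, col=9), (row=7, col=6), (row=7, col=8)
  Distance 11: (row=6, col=0), (row=6, col=10), (row=7, col=5), (row=7, col=9)
  Distance 12: (row=6, col=1), (row=7, col=4), (row=7, col=10)
  Distance 13: (row=6, col=2), (row=6, col=4), (row=7, col=1)
  Distance 14: (row=6, col=3), (row=7, col=2)
  Distance 15: (row=5, col=3)
Total reachable: 71 (grid has 71 open cells total)

Answer: Reachable cells: 71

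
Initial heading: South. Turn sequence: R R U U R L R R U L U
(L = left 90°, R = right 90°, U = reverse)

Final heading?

Answer: Final heading: East

Derivation:
Start: South
  R (right (90° clockwise)) -> West
  R (right (90° clockwise)) -> North
  U (U-turn (180°)) -> South
  U (U-turn (180°)) -> North
  R (right (90° clockwise)) -> East
  L (left (90° counter-clockwise)) -> North
  R (right (90° clockwise)) -> East
  R (right (90° clockwise)) -> South
  U (U-turn (180°)) -> North
  L (left (90° counter-clockwise)) -> West
  U (U-turn (180°)) -> East
Final: East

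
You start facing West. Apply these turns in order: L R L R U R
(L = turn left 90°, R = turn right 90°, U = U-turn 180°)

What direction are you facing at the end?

Answer: Final heading: South

Derivation:
Start: West
  L (left (90° counter-clockwise)) -> South
  R (right (90° clockwise)) -> West
  L (left (90° counter-clockwise)) -> South
  R (right (90° clockwise)) -> West
  U (U-turn (180°)) -> East
  R (right (90° clockwise)) -> South
Final: South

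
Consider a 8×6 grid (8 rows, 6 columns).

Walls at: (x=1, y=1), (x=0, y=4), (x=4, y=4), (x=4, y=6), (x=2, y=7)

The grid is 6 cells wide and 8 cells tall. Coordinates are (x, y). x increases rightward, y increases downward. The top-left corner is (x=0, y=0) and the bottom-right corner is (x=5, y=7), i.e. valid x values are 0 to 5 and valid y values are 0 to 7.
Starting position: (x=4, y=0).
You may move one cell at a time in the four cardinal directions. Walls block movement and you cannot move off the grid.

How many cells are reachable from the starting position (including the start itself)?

Answer: Reachable cells: 43

Derivation:
BFS flood-fill from (x=4, y=0):
  Distance 0: (x=4, y=0)
  Distance 1: (x=3, y=0), (x=5, y=0), (x=4, y=1)
  Distance 2: (x=2, y=0), (x=3, y=1), (x=5, y=1), (x=4, y=2)
  Distance 3: (x=1, y=0), (x=2, y=1), (x=3, y=2), (x=5, y=2), (x=4, y=3)
  Distance 4: (x=0, y=0), (x=2, y=2), (x=3, y=3), (x=5, y=3)
  Distance 5: (x=0, y=1), (x=1, y=2), (x=2, y=3), (x=3, y=4), (x=5, y=4)
  Distance 6: (x=0, y=2), (x=1, y=3), (x=2, y=4), (x=3, y=5), (x=5, y=5)
  Distance 7: (x=0, y=3), (x=1, y=4), (x=2, y=5), (x=4, y=5), (x=3, y=6), (x=5, y=6)
  Distance 8: (x=1, y=5), (x=2, y=6), (x=3, y=7), (x=5, y=7)
  Distance 9: (x=0, y=5), (x=1, y=6), (x=4, y=7)
  Distance 10: (x=0, y=6), (x=1, y=7)
  Distance 11: (x=0, y=7)
Total reachable: 43 (grid has 43 open cells total)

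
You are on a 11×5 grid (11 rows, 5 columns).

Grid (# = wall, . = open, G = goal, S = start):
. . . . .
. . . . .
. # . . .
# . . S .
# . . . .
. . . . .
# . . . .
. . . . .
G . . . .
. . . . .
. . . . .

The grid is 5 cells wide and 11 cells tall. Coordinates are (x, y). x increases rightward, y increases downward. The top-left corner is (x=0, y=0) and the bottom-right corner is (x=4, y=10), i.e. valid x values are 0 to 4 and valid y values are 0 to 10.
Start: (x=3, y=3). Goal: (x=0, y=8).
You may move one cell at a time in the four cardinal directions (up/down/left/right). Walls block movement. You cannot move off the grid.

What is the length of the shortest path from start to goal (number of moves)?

BFS from (x=3, y=3) until reaching (x=0, y=8):
  Distance 0: (x=3, y=3)
  Distance 1: (x=3, y=2), (x=2, y=3), (x=4, y=3), (x=3, y=4)
  Distance 2: (x=3, y=1), (x=2, y=2), (x=4, y=2), (x=1, y=3), (x=2, y=4), (x=4, y=4), (x=3, y=5)
  Distance 3: (x=3, y=0), (x=2, y=1), (x=4, y=1), (x=1, y=4), (x=2, y=5), (x=4, y=5), (x=3, y=6)
  Distance 4: (x=2, y=0), (x=4, y=0), (x=1, y=1), (x=1, y=5), (x=2, y=6), (x=4, y=6), (x=3, y=7)
  Distance 5: (x=1, y=0), (x=0, y=1), (x=0, y=5), (x=1, y=6), (x=2, y=7), (x=4, y=7), (x=3, y=8)
  Distance 6: (x=0, y=0), (x=0, y=2), (x=1, y=7), (x=2, y=8), (x=4, y=8), (x=3, y=9)
  Distance 7: (x=0, y=7), (x=1, y=8), (x=2, y=9), (x=4, y=9), (x=3, y=10)
  Distance 8: (x=0, y=8), (x=1, y=9), (x=2, y=10), (x=4, y=10)  <- goal reached here
One shortest path (8 moves): (x=3, y=3) -> (x=2, y=3) -> (x=1, y=3) -> (x=1, y=4) -> (x=1, y=5) -> (x=1, y=6) -> (x=1, y=7) -> (x=0, y=7) -> (x=0, y=8)

Answer: Shortest path length: 8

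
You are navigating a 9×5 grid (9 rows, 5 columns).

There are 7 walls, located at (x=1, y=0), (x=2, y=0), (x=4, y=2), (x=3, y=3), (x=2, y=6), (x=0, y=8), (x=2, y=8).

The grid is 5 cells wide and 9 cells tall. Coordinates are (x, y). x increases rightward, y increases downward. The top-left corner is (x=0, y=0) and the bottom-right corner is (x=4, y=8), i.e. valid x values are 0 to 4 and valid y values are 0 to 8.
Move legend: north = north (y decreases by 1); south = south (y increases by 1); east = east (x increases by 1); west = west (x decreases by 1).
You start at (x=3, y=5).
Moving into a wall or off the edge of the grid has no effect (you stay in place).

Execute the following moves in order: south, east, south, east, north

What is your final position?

Start: (x=3, y=5)
  south (south): (x=3, y=5) -> (x=3, y=6)
  east (east): (x=3, y=6) -> (x=4, y=6)
  south (south): (x=4, y=6) -> (x=4, y=7)
  east (east): blocked, stay at (x=4, y=7)
  north (north): (x=4, y=7) -> (x=4, y=6)
Final: (x=4, y=6)

Answer: Final position: (x=4, y=6)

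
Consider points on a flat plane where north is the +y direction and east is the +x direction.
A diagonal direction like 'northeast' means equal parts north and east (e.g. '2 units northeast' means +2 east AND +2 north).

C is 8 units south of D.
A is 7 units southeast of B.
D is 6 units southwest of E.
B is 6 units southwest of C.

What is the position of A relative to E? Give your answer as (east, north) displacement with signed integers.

Place E at the origin (east=0, north=0).
  D is 6 units southwest of E: delta (east=-6, north=-6); D at (east=-6, north=-6).
  C is 8 units south of D: delta (east=+0, north=-8); C at (east=-6, north=-14).
  B is 6 units southwest of C: delta (east=-6, north=-6); B at (east=-12, north=-20).
  A is 7 units southeast of B: delta (east=+7, north=-7); A at (east=-5, north=-27).
Therefore A relative to E: (east=-5, north=-27).

Answer: A is at (east=-5, north=-27) relative to E.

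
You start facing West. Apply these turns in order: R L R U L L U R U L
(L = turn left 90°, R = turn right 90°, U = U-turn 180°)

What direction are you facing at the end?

Answer: Final heading: North

Derivation:
Start: West
  R (right (90° clockwise)) -> North
  L (left (90° counter-clockwise)) -> West
  R (right (90° clockwise)) -> North
  U (U-turn (180°)) -> South
  L (left (90° counter-clockwise)) -> East
  L (left (90° counter-clockwise)) -> North
  U (U-turn (180°)) -> South
  R (right (90° clockwise)) -> West
  U (U-turn (180°)) -> East
  L (left (90° counter-clockwise)) -> North
Final: North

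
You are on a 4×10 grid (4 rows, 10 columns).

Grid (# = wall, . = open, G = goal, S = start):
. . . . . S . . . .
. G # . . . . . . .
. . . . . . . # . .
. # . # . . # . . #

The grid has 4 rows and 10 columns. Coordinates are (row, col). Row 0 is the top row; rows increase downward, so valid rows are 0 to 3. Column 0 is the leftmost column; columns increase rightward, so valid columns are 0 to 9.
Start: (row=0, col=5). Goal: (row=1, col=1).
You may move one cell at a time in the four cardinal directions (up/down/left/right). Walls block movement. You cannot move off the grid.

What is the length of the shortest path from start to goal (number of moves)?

BFS from (row=0, col=5) until reaching (row=1, col=1):
  Distance 0: (row=0, col=5)
  Distance 1: (row=0, col=4), (row=0, col=6), (row=1, col=5)
  Distance 2: (row=0, col=3), (row=0, col=7), (row=1, col=4), (row=1, col=6), (row=2, col=5)
  Distance 3: (row=0, col=2), (row=0, col=8), (row=1, col=3), (row=1, col=7), (row=2, col=4), (row=2, col=6), (row=3, col=5)
  Distance 4: (row=0, col=1), (row=0, col=9), (row=1, col=8), (row=2, col=3), (row=3, col=4)
  Distance 5: (row=0, col=0), (row=1, col=1), (row=1, col=9), (row=2, col=2), (row=2, col=8)  <- goal reached here
One shortest path (5 moves): (row=0, col=5) -> (row=0, col=4) -> (row=0, col=3) -> (row=0, col=2) -> (row=0, col=1) -> (row=1, col=1)

Answer: Shortest path length: 5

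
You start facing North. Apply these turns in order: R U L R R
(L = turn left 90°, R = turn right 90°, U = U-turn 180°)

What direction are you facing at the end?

Start: North
  R (right (90° clockwise)) -> East
  U (U-turn (180°)) -> West
  L (left (90° counter-clockwise)) -> South
  R (right (90° clockwise)) -> West
  R (right (90° clockwise)) -> North
Final: North

Answer: Final heading: North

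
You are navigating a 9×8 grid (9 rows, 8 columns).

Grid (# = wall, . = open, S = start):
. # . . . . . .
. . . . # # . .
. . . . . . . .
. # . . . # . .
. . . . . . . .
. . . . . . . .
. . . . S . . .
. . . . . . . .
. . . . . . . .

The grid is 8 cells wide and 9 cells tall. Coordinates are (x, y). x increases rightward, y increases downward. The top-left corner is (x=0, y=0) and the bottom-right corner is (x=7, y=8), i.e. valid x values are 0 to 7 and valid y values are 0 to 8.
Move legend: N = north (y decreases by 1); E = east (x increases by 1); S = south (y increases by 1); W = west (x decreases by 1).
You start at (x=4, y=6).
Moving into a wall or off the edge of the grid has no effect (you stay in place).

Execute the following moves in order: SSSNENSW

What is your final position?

Answer: Final position: (x=4, y=7)

Derivation:
Start: (x=4, y=6)
  S (south): (x=4, y=6) -> (x=4, y=7)
  S (south): (x=4, y=7) -> (x=4, y=8)
  S (south): blocked, stay at (x=4, y=8)
  N (north): (x=4, y=8) -> (x=4, y=7)
  E (east): (x=4, y=7) -> (x=5, y=7)
  N (north): (x=5, y=7) -> (x=5, y=6)
  S (south): (x=5, y=6) -> (x=5, y=7)
  W (west): (x=5, y=7) -> (x=4, y=7)
Final: (x=4, y=7)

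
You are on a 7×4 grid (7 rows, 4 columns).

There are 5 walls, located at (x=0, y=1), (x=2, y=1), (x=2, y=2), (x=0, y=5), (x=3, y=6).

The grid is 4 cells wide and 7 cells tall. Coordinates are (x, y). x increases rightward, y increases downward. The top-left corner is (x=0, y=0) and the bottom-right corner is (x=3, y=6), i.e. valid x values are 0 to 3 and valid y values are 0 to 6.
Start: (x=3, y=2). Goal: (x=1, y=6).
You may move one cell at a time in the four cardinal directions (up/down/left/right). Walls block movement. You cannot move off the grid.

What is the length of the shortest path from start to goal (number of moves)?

Answer: Shortest path length: 6

Derivation:
BFS from (x=3, y=2) until reaching (x=1, y=6):
  Distance 0: (x=3, y=2)
  Distance 1: (x=3, y=1), (x=3, y=3)
  Distance 2: (x=3, y=0), (x=2, y=3), (x=3, y=4)
  Distance 3: (x=2, y=0), (x=1, y=3), (x=2, y=4), (x=3, y=5)
  Distance 4: (x=1, y=0), (x=1, y=2), (x=0, y=3), (x=1, y=4), (x=2, y=5)
  Distance 5: (x=0, y=0), (x=1, y=1), (x=0, y=2), (x=0, y=4), (x=1, y=5), (x=2, y=6)
  Distance 6: (x=1, y=6)  <- goal reached here
One shortest path (6 moves): (x=3, y=2) -> (x=3, y=3) -> (x=2, y=3) -> (x=1, y=3) -> (x=1, y=4) -> (x=1, y=5) -> (x=1, y=6)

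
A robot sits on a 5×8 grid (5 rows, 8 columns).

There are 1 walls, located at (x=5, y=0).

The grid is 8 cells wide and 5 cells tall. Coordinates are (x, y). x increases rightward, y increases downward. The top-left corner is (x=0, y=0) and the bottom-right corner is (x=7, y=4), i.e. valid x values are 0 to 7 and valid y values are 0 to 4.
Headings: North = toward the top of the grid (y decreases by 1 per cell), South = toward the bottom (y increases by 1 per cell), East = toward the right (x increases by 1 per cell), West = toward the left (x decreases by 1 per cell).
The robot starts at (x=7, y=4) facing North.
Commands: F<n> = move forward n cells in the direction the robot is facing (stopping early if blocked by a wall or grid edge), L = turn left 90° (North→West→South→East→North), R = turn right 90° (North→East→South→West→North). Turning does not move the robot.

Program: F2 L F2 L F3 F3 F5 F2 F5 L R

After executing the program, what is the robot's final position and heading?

Answer: Final position: (x=5, y=4), facing South

Derivation:
Start: (x=7, y=4), facing North
  F2: move forward 2, now at (x=7, y=2)
  L: turn left, now facing West
  F2: move forward 2, now at (x=5, y=2)
  L: turn left, now facing South
  F3: move forward 2/3 (blocked), now at (x=5, y=4)
  F3: move forward 0/3 (blocked), now at (x=5, y=4)
  F5: move forward 0/5 (blocked), now at (x=5, y=4)
  F2: move forward 0/2 (blocked), now at (x=5, y=4)
  F5: move forward 0/5 (blocked), now at (x=5, y=4)
  L: turn left, now facing East
  R: turn right, now facing South
Final: (x=5, y=4), facing South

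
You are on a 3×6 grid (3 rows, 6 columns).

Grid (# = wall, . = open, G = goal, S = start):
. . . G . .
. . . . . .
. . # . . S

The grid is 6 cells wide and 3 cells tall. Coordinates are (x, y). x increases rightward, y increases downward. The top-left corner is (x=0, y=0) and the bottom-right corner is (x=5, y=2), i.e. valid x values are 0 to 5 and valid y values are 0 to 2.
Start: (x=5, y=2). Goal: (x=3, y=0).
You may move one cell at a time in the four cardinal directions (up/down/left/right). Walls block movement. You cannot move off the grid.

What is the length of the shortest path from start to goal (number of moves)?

Answer: Shortest path length: 4

Derivation:
BFS from (x=5, y=2) until reaching (x=3, y=0):
  Distance 0: (x=5, y=2)
  Distance 1: (x=5, y=1), (x=4, y=2)
  Distance 2: (x=5, y=0), (x=4, y=1), (x=3, y=2)
  Distance 3: (x=4, y=0), (x=3, y=1)
  Distance 4: (x=3, y=0), (x=2, y=1)  <- goal reached here
One shortest path (4 moves): (x=5, y=2) -> (x=4, y=2) -> (x=3, y=2) -> (x=3, y=1) -> (x=3, y=0)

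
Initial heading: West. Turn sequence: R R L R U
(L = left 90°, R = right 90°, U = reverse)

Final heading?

Start: West
  R (right (90° clockwise)) -> North
  R (right (90° clockwise)) -> East
  L (left (90° counter-clockwise)) -> North
  R (right (90° clockwise)) -> East
  U (U-turn (180°)) -> West
Final: West

Answer: Final heading: West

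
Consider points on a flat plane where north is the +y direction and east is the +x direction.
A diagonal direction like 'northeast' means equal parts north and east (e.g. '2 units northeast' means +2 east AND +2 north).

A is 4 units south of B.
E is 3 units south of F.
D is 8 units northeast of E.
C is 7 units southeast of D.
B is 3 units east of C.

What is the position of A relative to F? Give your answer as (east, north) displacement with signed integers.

Answer: A is at (east=18, north=-6) relative to F.

Derivation:
Place F at the origin (east=0, north=0).
  E is 3 units south of F: delta (east=+0, north=-3); E at (east=0, north=-3).
  D is 8 units northeast of E: delta (east=+8, north=+8); D at (east=8, north=5).
  C is 7 units southeast of D: delta (east=+7, north=-7); C at (east=15, north=-2).
  B is 3 units east of C: delta (east=+3, north=+0); B at (east=18, north=-2).
  A is 4 units south of B: delta (east=+0, north=-4); A at (east=18, north=-6).
Therefore A relative to F: (east=18, north=-6).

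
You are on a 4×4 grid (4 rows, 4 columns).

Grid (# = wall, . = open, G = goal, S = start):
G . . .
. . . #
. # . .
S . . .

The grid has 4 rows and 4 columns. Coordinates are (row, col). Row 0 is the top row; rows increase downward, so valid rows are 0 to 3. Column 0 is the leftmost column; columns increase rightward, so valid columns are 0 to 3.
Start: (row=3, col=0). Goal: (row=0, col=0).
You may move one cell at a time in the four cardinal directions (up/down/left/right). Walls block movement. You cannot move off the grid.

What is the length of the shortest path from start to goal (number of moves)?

Answer: Shortest path length: 3

Derivation:
BFS from (row=3, col=0) until reaching (row=0, col=0):
  Distance 0: (row=3, col=0)
  Distance 1: (row=2, col=0), (row=3, col=1)
  Distance 2: (row=1, col=0), (row=3, col=2)
  Distance 3: (row=0, col=0), (row=1, col=1), (row=2, col=2), (row=3, col=3)  <- goal reached here
One shortest path (3 moves): (row=3, col=0) -> (row=2, col=0) -> (row=1, col=0) -> (row=0, col=0)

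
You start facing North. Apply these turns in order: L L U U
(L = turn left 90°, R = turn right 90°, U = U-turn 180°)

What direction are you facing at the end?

Start: North
  L (left (90° counter-clockwise)) -> West
  L (left (90° counter-clockwise)) -> South
  U (U-turn (180°)) -> North
  U (U-turn (180°)) -> South
Final: South

Answer: Final heading: South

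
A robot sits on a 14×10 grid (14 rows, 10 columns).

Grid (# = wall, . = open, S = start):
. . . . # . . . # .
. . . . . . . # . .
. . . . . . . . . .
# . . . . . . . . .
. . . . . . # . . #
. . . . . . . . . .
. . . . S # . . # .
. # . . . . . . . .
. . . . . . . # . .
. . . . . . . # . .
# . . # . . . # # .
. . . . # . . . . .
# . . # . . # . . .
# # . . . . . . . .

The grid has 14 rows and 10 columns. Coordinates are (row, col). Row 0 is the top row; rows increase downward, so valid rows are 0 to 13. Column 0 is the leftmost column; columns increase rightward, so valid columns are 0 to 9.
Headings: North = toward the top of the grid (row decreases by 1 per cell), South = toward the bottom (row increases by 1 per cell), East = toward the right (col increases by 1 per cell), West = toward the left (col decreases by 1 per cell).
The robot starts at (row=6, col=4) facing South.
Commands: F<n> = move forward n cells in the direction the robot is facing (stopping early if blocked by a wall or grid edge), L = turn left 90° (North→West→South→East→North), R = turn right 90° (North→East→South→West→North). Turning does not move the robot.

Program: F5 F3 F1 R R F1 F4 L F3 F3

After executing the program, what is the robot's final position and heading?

Start: (row=6, col=4), facing South
  F5: move forward 4/5 (blocked), now at (row=10, col=4)
  F3: move forward 0/3 (blocked), now at (row=10, col=4)
  F1: move forward 0/1 (blocked), now at (row=10, col=4)
  R: turn right, now facing West
  R: turn right, now facing North
  F1: move forward 1, now at (row=9, col=4)
  F4: move forward 4, now at (row=5, col=4)
  L: turn left, now facing West
  F3: move forward 3, now at (row=5, col=1)
  F3: move forward 1/3 (blocked), now at (row=5, col=0)
Final: (row=5, col=0), facing West

Answer: Final position: (row=5, col=0), facing West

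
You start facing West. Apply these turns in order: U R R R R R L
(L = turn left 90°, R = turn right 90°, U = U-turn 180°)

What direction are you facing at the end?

Answer: Final heading: East

Derivation:
Start: West
  U (U-turn (180°)) -> East
  R (right (90° clockwise)) -> South
  R (right (90° clockwise)) -> West
  R (right (90° clockwise)) -> North
  R (right (90° clockwise)) -> East
  R (right (90° clockwise)) -> South
  L (left (90° counter-clockwise)) -> East
Final: East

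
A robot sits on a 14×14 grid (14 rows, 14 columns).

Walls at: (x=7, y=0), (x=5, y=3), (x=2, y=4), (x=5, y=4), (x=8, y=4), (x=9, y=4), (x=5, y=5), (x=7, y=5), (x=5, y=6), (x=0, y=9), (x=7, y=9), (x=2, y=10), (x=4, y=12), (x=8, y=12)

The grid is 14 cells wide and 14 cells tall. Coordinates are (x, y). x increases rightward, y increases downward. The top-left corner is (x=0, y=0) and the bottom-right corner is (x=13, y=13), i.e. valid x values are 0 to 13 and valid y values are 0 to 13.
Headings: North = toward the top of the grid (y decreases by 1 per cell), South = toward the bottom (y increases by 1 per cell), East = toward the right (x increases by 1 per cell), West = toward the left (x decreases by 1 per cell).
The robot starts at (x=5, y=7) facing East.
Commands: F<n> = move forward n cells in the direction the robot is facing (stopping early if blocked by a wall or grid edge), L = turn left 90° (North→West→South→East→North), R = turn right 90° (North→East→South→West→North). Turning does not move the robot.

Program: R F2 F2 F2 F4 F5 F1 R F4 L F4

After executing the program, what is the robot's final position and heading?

Start: (x=5, y=7), facing East
  R: turn right, now facing South
  F2: move forward 2, now at (x=5, y=9)
  F2: move forward 2, now at (x=5, y=11)
  F2: move forward 2, now at (x=5, y=13)
  F4: move forward 0/4 (blocked), now at (x=5, y=13)
  F5: move forward 0/5 (blocked), now at (x=5, y=13)
  F1: move forward 0/1 (blocked), now at (x=5, y=13)
  R: turn right, now facing West
  F4: move forward 4, now at (x=1, y=13)
  L: turn left, now facing South
  F4: move forward 0/4 (blocked), now at (x=1, y=13)
Final: (x=1, y=13), facing South

Answer: Final position: (x=1, y=13), facing South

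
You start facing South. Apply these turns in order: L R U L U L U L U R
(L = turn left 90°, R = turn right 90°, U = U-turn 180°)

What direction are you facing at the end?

Start: South
  L (left (90° counter-clockwise)) -> East
  R (right (90° clockwise)) -> South
  U (U-turn (180°)) -> North
  L (left (90° counter-clockwise)) -> West
  U (U-turn (180°)) -> East
  L (left (90° counter-clockwise)) -> North
  U (U-turn (180°)) -> South
  L (left (90° counter-clockwise)) -> East
  U (U-turn (180°)) -> West
  R (right (90° clockwise)) -> North
Final: North

Answer: Final heading: North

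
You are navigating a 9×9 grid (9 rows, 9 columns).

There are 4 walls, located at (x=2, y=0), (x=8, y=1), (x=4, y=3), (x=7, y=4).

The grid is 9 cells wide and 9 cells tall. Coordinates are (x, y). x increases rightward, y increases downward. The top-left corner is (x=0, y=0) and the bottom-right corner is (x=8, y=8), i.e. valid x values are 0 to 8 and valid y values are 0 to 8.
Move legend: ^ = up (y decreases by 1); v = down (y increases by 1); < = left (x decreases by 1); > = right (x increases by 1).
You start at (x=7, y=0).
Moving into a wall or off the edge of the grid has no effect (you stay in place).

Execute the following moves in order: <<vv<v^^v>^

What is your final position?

Answer: Final position: (x=5, y=0)

Derivation:
Start: (x=7, y=0)
  < (left): (x=7, y=0) -> (x=6, y=0)
  < (left): (x=6, y=0) -> (x=5, y=0)
  v (down): (x=5, y=0) -> (x=5, y=1)
  v (down): (x=5, y=1) -> (x=5, y=2)
  < (left): (x=5, y=2) -> (x=4, y=2)
  v (down): blocked, stay at (x=4, y=2)
  ^ (up): (x=4, y=2) -> (x=4, y=1)
  ^ (up): (x=4, y=1) -> (x=4, y=0)
  v (down): (x=4, y=0) -> (x=4, y=1)
  > (right): (x=4, y=1) -> (x=5, y=1)
  ^ (up): (x=5, y=1) -> (x=5, y=0)
Final: (x=5, y=0)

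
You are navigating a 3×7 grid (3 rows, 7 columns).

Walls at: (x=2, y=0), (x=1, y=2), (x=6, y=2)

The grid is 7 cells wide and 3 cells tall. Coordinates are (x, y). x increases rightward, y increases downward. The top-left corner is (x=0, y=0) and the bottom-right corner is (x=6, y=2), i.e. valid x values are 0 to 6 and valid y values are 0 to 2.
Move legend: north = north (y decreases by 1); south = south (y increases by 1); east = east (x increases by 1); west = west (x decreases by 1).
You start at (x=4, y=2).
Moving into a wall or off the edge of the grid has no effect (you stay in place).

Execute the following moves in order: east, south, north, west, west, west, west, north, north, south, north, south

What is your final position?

Answer: Final position: (x=1, y=1)

Derivation:
Start: (x=4, y=2)
  east (east): (x=4, y=2) -> (x=5, y=2)
  south (south): blocked, stay at (x=5, y=2)
  north (north): (x=5, y=2) -> (x=5, y=1)
  west (west): (x=5, y=1) -> (x=4, y=1)
  west (west): (x=4, y=1) -> (x=3, y=1)
  west (west): (x=3, y=1) -> (x=2, y=1)
  west (west): (x=2, y=1) -> (x=1, y=1)
  north (north): (x=1, y=1) -> (x=1, y=0)
  north (north): blocked, stay at (x=1, y=0)
  south (south): (x=1, y=0) -> (x=1, y=1)
  north (north): (x=1, y=1) -> (x=1, y=0)
  south (south): (x=1, y=0) -> (x=1, y=1)
Final: (x=1, y=1)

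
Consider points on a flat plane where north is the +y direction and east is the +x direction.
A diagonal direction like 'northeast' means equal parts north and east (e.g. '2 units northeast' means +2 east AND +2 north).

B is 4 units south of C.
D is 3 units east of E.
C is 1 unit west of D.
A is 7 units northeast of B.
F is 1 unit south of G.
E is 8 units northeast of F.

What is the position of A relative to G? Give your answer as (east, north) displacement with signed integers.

Answer: A is at (east=17, north=10) relative to G.

Derivation:
Place G at the origin (east=0, north=0).
  F is 1 unit south of G: delta (east=+0, north=-1); F at (east=0, north=-1).
  E is 8 units northeast of F: delta (east=+8, north=+8); E at (east=8, north=7).
  D is 3 units east of E: delta (east=+3, north=+0); D at (east=11, north=7).
  C is 1 unit west of D: delta (east=-1, north=+0); C at (east=10, north=7).
  B is 4 units south of C: delta (east=+0, north=-4); B at (east=10, north=3).
  A is 7 units northeast of B: delta (east=+7, north=+7); A at (east=17, north=10).
Therefore A relative to G: (east=17, north=10).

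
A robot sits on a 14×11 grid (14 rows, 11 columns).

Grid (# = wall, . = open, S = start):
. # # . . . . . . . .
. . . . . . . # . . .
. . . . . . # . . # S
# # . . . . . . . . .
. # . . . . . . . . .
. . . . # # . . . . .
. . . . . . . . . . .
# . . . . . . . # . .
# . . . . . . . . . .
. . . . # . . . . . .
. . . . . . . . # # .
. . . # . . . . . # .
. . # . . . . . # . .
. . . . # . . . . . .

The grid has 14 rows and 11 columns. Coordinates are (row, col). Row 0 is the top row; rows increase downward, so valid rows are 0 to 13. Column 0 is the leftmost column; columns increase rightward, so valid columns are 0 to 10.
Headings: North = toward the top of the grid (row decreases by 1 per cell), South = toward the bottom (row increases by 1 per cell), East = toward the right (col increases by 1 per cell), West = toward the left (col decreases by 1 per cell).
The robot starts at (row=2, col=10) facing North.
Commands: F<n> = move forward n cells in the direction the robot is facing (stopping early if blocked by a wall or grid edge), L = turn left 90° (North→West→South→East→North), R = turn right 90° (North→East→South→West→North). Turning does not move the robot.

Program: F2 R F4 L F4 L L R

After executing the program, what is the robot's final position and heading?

Start: (row=2, col=10), facing North
  F2: move forward 2, now at (row=0, col=10)
  R: turn right, now facing East
  F4: move forward 0/4 (blocked), now at (row=0, col=10)
  L: turn left, now facing North
  F4: move forward 0/4 (blocked), now at (row=0, col=10)
  L: turn left, now facing West
  L: turn left, now facing South
  R: turn right, now facing West
Final: (row=0, col=10), facing West

Answer: Final position: (row=0, col=10), facing West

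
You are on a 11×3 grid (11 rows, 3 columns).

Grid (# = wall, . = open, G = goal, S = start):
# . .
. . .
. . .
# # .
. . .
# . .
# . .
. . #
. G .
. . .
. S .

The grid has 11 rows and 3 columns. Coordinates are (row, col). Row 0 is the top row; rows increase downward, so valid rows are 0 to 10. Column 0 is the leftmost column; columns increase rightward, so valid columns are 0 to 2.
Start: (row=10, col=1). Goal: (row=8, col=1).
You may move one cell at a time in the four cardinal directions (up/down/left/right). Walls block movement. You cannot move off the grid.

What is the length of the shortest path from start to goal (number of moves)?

BFS from (row=10, col=1) until reaching (row=8, col=1):
  Distance 0: (row=10, col=1)
  Distance 1: (row=9, col=1), (row=10, col=0), (row=10, col=2)
  Distance 2: (row=8, col=1), (row=9, col=0), (row=9, col=2)  <- goal reached here
One shortest path (2 moves): (row=10, col=1) -> (row=9, col=1) -> (row=8, col=1)

Answer: Shortest path length: 2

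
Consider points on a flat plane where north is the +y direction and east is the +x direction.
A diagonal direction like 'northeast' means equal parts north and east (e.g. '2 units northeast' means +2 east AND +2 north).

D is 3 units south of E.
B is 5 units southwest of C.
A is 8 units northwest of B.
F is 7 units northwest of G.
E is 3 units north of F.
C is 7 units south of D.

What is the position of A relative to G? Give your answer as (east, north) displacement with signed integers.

Answer: A is at (east=-20, north=3) relative to G.

Derivation:
Place G at the origin (east=0, north=0).
  F is 7 units northwest of G: delta (east=-7, north=+7); F at (east=-7, north=7).
  E is 3 units north of F: delta (east=+0, north=+3); E at (east=-7, north=10).
  D is 3 units south of E: delta (east=+0, north=-3); D at (east=-7, north=7).
  C is 7 units south of D: delta (east=+0, north=-7); C at (east=-7, north=0).
  B is 5 units southwest of C: delta (east=-5, north=-5); B at (east=-12, north=-5).
  A is 8 units northwest of B: delta (east=-8, north=+8); A at (east=-20, north=3).
Therefore A relative to G: (east=-20, north=3).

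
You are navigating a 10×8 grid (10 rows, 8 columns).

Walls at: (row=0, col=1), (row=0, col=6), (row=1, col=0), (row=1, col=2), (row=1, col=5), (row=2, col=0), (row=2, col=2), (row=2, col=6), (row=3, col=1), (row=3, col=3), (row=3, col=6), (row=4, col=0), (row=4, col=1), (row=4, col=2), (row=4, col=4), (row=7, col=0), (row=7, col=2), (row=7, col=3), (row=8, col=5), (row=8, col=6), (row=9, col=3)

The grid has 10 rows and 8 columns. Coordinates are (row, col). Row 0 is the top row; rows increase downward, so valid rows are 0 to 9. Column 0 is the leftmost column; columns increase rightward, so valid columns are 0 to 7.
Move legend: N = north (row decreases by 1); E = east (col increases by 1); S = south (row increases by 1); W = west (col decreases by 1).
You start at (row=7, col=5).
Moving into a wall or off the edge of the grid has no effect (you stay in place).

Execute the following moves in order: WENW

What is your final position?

Answer: Final position: (row=6, col=4)

Derivation:
Start: (row=7, col=5)
  W (west): (row=7, col=5) -> (row=7, col=4)
  E (east): (row=7, col=4) -> (row=7, col=5)
  N (north): (row=7, col=5) -> (row=6, col=5)
  W (west): (row=6, col=5) -> (row=6, col=4)
Final: (row=6, col=4)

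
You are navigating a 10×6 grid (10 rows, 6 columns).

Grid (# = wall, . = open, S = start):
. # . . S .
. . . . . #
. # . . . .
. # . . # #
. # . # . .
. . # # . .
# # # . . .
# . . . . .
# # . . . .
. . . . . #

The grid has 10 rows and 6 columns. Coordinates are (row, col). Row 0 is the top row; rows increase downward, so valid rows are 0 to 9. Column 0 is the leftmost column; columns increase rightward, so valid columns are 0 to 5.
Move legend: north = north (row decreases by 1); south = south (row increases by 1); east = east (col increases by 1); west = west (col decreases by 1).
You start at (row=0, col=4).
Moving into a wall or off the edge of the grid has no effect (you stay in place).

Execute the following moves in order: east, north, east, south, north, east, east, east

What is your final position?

Answer: Final position: (row=0, col=5)

Derivation:
Start: (row=0, col=4)
  east (east): (row=0, col=4) -> (row=0, col=5)
  north (north): blocked, stay at (row=0, col=5)
  east (east): blocked, stay at (row=0, col=5)
  south (south): blocked, stay at (row=0, col=5)
  north (north): blocked, stay at (row=0, col=5)
  [×3]east (east): blocked, stay at (row=0, col=5)
Final: (row=0, col=5)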